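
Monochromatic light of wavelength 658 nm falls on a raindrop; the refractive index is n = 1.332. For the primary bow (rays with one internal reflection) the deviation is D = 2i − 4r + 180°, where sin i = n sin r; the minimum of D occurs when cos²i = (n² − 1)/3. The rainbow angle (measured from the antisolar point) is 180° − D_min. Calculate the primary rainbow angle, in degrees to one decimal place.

42.2°

cos²i = (1.77422 − 1)/3 = 0.25807; i = arccos(0.50801) = 59.469°.
sin r = sin 59.469°/1.332 = 0.64666; r = 40.290°.
D_min = 2·59.469° − 4·40.290° + 180° = 137.776°.
Rainbow angle = 180° − D_min = 42.224°.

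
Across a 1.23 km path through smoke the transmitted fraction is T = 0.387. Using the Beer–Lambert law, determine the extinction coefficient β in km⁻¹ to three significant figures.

Beer–Lambert: T = exp(−βL) ⇒ β = −ln(T)/L = −ln(0.387)/1.23 = 0.9493/1.23 = 0.7718 km⁻¹.

0.772 km⁻¹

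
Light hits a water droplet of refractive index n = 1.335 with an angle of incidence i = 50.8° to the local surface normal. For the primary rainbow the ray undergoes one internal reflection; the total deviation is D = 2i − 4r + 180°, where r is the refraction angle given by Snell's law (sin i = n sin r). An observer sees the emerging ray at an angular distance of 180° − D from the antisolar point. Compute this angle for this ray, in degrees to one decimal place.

40.3°

sin r = sin 50.8° / 1.335 = 0.7749/1.335 = 0.5805; r = 35.48°.
D = 2·50.8° − 4·35.48° + 180° = 101.60° − 141.94° + 180° = 139.66°.
Angle from antisolar point = 180° − D = 40.34°.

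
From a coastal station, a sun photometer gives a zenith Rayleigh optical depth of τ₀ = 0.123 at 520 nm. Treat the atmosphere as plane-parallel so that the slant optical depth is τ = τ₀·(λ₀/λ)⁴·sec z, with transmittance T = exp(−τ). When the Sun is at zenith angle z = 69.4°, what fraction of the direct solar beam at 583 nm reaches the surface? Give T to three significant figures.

sec 69.4° = 2.8422.
τ = 0.123 × (520/583)⁴ × 2.8422 = 0.123 × 0.6329 × 2.8422 = 0.2213.
T = exp(−0.2213) = 0.8015.

0.802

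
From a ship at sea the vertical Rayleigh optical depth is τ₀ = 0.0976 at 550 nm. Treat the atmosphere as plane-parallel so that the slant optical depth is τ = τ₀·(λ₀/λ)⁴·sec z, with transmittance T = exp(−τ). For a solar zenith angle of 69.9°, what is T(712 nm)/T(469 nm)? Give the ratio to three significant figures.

1.55

Airmass: sec 69.9° = 2.9099.
τ(712 nm) = 0.0976 × (550/712)⁴ × 2.9099 = 0.0976 × 0.3561 × 2.9099 = 0.1011.
τ(469 nm) = 0.0976 × (550/469)⁴ × 2.9099 = 0.0976 × 1.8913 × 2.9099 = 0.5371.
T(712)/T(469) = exp(τ_B − τ_A) = exp(0.4360) = 1.5465.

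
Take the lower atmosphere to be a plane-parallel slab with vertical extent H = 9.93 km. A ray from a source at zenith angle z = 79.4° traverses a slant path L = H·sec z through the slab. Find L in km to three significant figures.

54.0 km

sec z = 1/cos 79.4° = 5.4362.
L = 9.93 × 5.4362 = 53.982 km.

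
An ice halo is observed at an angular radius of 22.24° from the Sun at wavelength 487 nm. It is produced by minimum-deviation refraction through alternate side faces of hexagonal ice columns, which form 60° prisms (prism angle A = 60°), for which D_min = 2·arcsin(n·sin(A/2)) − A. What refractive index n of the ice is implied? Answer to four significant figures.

Rearranging: n = sin((D_min + A)/2) / sin(A/2).
(D_min + A)/2 = (22.24° + 60°)/2 = 41.120°.
n = sin 41.120° / sin 30° = 0.6576 / 0.5000 = 1.3153.

1.315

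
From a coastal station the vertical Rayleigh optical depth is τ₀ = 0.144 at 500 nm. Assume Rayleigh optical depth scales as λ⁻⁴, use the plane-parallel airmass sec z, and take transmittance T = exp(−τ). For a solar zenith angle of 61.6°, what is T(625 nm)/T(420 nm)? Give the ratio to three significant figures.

1.62

Airmass: sec 61.6° = 2.1025.
τ(625 nm) = 0.144 × (500/625)⁴ × 2.1025 = 0.144 × 0.4096 × 2.1025 = 0.1240.
τ(420 nm) = 0.144 × (500/420)⁴ × 2.1025 = 0.144 × 2.0086 × 2.1025 = 0.6081.
T(625)/T(420) = exp(τ_B − τ_A) = exp(0.4841) = 1.6227.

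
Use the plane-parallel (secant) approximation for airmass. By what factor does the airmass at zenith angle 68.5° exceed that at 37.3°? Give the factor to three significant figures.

2.17

X(68.5°)/X(37.3°) = sec 68.5° / sec 37.3° = cos 37.3° / cos 68.5° = 0.7955/0.3665 = 2.1705.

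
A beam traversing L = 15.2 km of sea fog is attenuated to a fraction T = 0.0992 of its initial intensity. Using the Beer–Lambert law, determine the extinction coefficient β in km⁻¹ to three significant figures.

Beer–Lambert: T = exp(−βL) ⇒ β = −ln(T)/L = −ln(0.0992)/15.2 = 2.3106/15.2 = 0.152 km⁻¹.

0.152 km⁻¹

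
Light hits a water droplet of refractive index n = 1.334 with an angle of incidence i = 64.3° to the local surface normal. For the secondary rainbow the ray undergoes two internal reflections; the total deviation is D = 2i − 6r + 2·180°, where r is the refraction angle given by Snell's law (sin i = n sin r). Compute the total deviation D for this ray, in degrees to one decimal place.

sin r = sin 64.3° / 1.334 = 0.9011/1.334 = 0.6755; r = 42.49°.
D = 2·64.3° − 6·42.49° + 2·180° = 128.60° − 254.94° + 360° = 233.66°.

233.7°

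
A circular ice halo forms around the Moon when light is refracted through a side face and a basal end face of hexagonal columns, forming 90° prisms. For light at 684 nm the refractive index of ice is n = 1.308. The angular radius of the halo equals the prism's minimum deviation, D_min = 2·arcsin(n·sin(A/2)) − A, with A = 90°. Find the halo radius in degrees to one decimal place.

45.3°

n·sin(A/2) = 1.308 × sin 45° = 1.308 × 0.7071 = 0.9249.
D_min = 2·arcsin(0.9249) − 90° = 2 × 67.653° − 90° = 45.305°.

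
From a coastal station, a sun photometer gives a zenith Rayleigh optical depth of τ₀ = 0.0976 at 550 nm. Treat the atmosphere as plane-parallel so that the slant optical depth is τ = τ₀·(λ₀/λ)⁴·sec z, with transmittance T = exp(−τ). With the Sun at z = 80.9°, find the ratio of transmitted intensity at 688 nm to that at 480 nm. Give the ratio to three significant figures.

2.25

Airmass: sec 80.9° = 6.3228.
τ(688 nm) = 0.0976 × (550/688)⁴ × 6.3228 = 0.0976 × 0.4084 × 6.3228 = 0.2520.
τ(480 nm) = 0.0976 × (550/480)⁴ × 6.3228 = 0.0976 × 1.7238 × 6.3228 = 1.0638.
T(688)/T(480) = exp(τ_B − τ_A) = exp(0.8117) = 2.2518.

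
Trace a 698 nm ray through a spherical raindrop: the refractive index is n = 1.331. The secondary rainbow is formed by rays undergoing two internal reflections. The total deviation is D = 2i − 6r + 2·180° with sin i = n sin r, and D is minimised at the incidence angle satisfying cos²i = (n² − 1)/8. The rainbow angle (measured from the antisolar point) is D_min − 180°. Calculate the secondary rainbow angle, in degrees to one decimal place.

50.4°

cos²i = (1.77156 − 1)/8 = 0.09645; i = arccos(0.31056) = 71.907°.
sin r = sin 71.907°/1.331 = 0.71417; r = 45.575°.
D_min = 2·71.907° − 6·45.575° + 360° = 230.365°.
Rainbow angle = D_min − 180° = 50.365°.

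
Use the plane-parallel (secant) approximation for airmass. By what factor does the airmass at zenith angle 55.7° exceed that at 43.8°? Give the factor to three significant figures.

1.28

X(55.7°)/X(43.8°) = sec 55.7° / sec 43.8° = cos 43.8° / cos 55.7° = 0.7218/0.5635 = 1.2808.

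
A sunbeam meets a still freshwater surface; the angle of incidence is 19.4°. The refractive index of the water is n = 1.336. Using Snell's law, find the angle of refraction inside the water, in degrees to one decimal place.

Snell: sin θ_r = sin θ_i / n = sin 19.4° / 1.336 = 0.3322 / 1.336 = 0.2486.
θ_r = arcsin(0.2486) = 14.40°.

14.4°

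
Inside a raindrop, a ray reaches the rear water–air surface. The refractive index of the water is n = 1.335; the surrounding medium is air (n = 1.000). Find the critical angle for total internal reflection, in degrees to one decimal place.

48.5°

sin θ_c = n_air / n = 1.000 / 1.335 = 0.7491.
θ_c = arcsin(0.7491) = 48.51°.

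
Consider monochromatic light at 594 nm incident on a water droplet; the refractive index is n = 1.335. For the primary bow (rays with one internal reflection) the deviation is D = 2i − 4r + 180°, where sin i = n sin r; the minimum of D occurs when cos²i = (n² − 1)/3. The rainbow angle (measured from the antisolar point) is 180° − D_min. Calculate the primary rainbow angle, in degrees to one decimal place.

cos²i = (1.78222 − 1)/3 = 0.26074; i = arccos(0.51063) = 59.294°.
sin r = sin 59.294°/1.335 = 0.64405; r = 40.094°.
D_min = 2·59.294° − 4·40.094° + 180° = 138.212°.
Rainbow angle = 180° − D_min = 41.788°.

41.8°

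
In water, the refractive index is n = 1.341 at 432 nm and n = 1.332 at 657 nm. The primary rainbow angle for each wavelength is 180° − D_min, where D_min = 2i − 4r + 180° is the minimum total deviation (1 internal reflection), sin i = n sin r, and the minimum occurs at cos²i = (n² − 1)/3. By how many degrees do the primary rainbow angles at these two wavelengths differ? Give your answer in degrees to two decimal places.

At 432 nm (n = 1.341): cos²i = 0.26609 → i = 58.946°, r = 39.705°, D_min = 139.071°, rainbow angle = 40.929°.
At 657 nm (n = 1.332): cos²i = 0.25807 → i = 59.469°, r = 40.290°, D_min = 137.776°, rainbow angle = 42.224°.
Angular width = |40.929° − 42.224°| = 1.295°.

1.29°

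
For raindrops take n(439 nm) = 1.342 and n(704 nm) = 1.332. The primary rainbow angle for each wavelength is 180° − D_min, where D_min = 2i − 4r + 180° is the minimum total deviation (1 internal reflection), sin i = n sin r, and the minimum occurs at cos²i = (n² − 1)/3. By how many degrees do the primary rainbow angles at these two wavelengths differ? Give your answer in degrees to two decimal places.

1.44°

At 439 nm (n = 1.342): cos²i = 0.26699 → i = 58.888°, r = 39.641°, D_min = 139.213°, rainbow angle = 40.787°.
At 704 nm (n = 1.332): cos²i = 0.25807 → i = 59.469°, r = 40.290°, D_min = 137.776°, rainbow angle = 42.224°.
Angular width = |40.787° − 42.224°| = 1.437°.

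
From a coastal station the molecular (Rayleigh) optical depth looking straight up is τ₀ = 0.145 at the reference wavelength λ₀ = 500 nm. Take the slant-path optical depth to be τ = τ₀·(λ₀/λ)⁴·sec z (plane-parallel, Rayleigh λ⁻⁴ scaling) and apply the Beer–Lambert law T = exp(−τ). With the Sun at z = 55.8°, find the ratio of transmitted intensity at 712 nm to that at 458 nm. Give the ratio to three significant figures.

1.35

Airmass: sec 55.8° = 1.7791.
τ(712 nm) = 0.145 × (500/712)⁴ × 1.7791 = 0.145 × 0.2432 × 1.7791 = 0.0627.
τ(458 nm) = 0.145 × (500/458)⁴ × 1.7791 = 0.145 × 1.4204 × 1.7791 = 0.3664.
T(712)/T(458) = exp(τ_B − τ_A) = exp(0.3037) = 1.3548.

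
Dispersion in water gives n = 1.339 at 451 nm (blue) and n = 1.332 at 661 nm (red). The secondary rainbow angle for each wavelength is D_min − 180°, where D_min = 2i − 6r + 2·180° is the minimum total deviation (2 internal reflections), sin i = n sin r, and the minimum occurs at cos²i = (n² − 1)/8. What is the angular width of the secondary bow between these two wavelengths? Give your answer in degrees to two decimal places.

1.82°

At 451 nm (n = 1.339): cos²i = 0.09912 → i = 71.650°, r = 45.141°, D_min = 232.451°, rainbow angle = 52.451°.
At 661 nm (n = 1.332): cos²i = 0.09678 → i = 71.875°, r = 45.520°, D_min = 230.628°, rainbow angle = 50.628°.
Angular width = |52.451° − 50.628°| = 1.823°.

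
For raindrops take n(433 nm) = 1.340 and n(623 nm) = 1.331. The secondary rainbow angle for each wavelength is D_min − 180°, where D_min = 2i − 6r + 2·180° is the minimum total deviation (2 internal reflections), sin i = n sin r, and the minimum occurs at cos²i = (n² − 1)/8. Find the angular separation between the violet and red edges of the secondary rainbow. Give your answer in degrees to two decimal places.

2.34°

At 433 nm (n = 1.340): cos²i = 0.09945 → i = 71.618°, r = 45.088°, D_min = 232.709°, rainbow angle = 52.709°.
At 623 nm (n = 1.331): cos²i = 0.09645 → i = 71.907°, r = 45.575°, D_min = 230.365°, rainbow angle = 50.365°.
Angular width = |52.709° − 50.365°| = 2.344°.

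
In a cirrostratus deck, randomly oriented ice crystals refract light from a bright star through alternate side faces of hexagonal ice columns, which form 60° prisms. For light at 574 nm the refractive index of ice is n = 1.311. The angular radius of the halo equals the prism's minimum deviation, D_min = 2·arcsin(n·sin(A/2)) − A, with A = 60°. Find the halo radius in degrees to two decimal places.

21.92°

n·sin(A/2) = 1.311 × sin 30° = 1.311 × 0.5000 = 0.6555.
D_min = 2·arcsin(0.6555) − 60° = 2 × 40.958° − 60° = 21.915°.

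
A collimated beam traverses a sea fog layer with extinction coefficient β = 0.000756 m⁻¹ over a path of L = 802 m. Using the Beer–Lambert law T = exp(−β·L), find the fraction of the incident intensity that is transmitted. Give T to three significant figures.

0.545

τ = β·L = 0.000756 × 802 = 0.6063.
T = exp(−0.6063) = 0.5454.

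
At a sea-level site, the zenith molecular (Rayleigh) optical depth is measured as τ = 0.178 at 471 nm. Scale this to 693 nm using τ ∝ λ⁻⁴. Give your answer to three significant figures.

τ(693 nm) = τ(471 nm) × (471/693)⁴ = 0.178 × (0.6797)⁴ = 0.178 × 0.2134 = 0.0380.

0.0380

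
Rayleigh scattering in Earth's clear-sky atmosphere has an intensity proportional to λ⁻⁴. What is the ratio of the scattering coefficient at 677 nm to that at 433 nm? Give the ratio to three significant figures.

0.167

Rayleigh scattering ∝ λ⁻⁴, so the ratio of coefficients is the inverse fourth power of the wavelength ratio.
σ(677)/σ(433) = (433/677)⁴ = (0.6396)⁴ = 0.1673.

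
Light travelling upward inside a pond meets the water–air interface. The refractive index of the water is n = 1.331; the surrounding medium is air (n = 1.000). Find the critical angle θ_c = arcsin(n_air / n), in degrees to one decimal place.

sin θ_c = n_air / n = 1.000 / 1.331 = 0.7513.
θ_c = arcsin(0.7513) = 48.70°.

48.7°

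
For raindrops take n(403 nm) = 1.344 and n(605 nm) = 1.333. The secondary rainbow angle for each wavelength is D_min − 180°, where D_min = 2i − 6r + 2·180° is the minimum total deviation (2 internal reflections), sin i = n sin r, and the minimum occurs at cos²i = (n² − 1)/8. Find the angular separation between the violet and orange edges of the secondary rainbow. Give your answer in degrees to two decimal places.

2.84°

At 403 nm (n = 1.344): cos²i = 0.10079 → i = 71.490°, r = 44.874°, D_min = 233.733°, rainbow angle = 53.733°.
At 605 nm (n = 1.333): cos²i = 0.09711 → i = 71.843°, r = 45.466°, D_min = 230.891°, rainbow angle = 50.891°.
Angular width = |53.733° − 50.891°| = 2.842°.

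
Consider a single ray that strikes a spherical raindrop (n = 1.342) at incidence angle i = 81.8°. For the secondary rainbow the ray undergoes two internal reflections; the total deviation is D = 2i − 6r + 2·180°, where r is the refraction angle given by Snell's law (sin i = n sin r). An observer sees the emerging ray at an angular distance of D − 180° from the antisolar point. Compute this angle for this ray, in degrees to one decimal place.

sin r = sin 81.8° / 1.342 = 0.9898/1.342 = 0.7375; r = 47.52°.
D = 2·81.8° − 6·47.52° + 2·180° = 163.60° − 285.13° + 360° = 238.47°.
Angle from antisolar point = D − 180° = 58.47°.

58.5°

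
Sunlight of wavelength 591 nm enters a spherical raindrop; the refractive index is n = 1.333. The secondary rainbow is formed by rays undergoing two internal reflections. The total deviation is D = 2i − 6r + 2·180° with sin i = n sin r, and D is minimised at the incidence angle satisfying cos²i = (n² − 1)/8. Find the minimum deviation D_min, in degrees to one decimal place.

230.9°

cos²i = (1.77689 − 1)/8 = 0.09711; i = arccos(0.31163) = 71.843°.
sin r = sin 71.843°/1.333 = 0.71283; r = 45.466°.
D_min = 2·71.843° − 6·45.466° + 360° = 230.891°.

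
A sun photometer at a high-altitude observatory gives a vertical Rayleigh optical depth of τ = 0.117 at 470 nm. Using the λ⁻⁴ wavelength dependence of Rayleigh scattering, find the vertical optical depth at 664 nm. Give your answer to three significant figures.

τ(664 nm) = τ(470 nm) × (470/664)⁴ = 0.117 × (0.7078)⁴ = 0.117 × 0.2510 = 0.0294.

0.0294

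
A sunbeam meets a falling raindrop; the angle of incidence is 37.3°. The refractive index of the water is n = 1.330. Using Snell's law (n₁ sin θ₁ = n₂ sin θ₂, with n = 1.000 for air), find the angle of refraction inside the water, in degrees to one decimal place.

Snell: sin θ_r = sin θ_i / n = sin 37.3° / 1.330 = 0.6060 / 1.330 = 0.4556.
θ_r = arcsin(0.4556) = 27.11°.

27.1°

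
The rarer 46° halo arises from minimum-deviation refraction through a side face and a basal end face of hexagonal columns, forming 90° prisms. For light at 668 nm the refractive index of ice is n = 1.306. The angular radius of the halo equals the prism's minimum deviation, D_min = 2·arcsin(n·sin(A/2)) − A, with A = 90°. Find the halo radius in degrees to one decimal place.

n·sin(A/2) = 1.306 × sin 45° = 1.306 × 0.7071 = 0.9235.
D_min = 2·arcsin(0.9235) − 90° = 2 × 67.440° − 90° = 44.881°.

44.9°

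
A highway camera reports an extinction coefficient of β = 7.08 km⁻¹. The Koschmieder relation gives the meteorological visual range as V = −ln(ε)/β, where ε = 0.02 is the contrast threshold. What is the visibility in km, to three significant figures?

V = −ln(0.02) / 7.08 = 3.912 / 7.08 = 0.5525 km.

0.553 km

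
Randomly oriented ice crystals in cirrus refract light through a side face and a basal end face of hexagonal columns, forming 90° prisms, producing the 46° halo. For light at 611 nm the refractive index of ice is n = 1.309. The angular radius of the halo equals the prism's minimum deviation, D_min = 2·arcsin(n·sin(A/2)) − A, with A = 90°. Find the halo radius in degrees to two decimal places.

45.52°

n·sin(A/2) = 1.309 × sin 45° = 1.309 × 0.7071 = 0.9256.
D_min = 2·arcsin(0.9256) − 90° = 2 × 67.759° − 90° = 45.519°.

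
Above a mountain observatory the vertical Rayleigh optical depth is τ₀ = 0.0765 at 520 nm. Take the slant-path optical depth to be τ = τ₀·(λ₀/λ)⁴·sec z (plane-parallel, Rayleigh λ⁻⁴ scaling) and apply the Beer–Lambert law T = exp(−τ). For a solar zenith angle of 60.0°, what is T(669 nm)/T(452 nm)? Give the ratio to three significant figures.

Airmass: sec 60.0° = 2.0000.
τ(669 nm) = 0.0765 × (520/669)⁴ × 2.0000 = 0.0765 × 0.3650 × 2.0000 = 0.0558.
τ(452 nm) = 0.0765 × (520/452)⁴ × 2.0000 = 0.0765 × 1.7517 × 2.0000 = 0.2680.
T(669)/T(452) = exp(τ_B − τ_A) = exp(0.2122) = 1.2363.

1.24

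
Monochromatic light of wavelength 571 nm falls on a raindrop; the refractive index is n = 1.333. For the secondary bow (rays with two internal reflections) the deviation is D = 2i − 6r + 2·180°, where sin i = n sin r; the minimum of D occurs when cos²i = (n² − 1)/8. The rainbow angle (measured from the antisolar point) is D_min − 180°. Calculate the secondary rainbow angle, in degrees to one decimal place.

50.9°

cos²i = (1.77689 − 1)/8 = 0.09711; i = arccos(0.31163) = 71.843°.
sin r = sin 71.843°/1.333 = 0.71283; r = 45.466°.
D_min = 2·71.843° − 6·45.466° + 360° = 230.891°.
Rainbow angle = D_min − 180° = 50.891°.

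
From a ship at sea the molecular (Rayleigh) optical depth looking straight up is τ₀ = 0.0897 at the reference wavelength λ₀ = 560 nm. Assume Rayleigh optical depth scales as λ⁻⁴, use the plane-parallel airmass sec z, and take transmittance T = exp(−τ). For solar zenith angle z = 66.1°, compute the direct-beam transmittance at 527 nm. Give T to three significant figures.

0.754

sec 66.1° = 2.4683.
τ = 0.0897 × (560/527)⁴ × 2.4683 = 0.0897 × 1.2750 × 2.4683 = 0.2823.
T = exp(−0.2823) = 0.7541.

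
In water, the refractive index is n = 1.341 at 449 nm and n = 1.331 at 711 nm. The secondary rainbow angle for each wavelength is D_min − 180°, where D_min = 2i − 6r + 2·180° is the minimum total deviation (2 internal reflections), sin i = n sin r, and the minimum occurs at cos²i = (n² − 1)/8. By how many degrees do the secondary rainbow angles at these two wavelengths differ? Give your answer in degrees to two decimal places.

2.60°

At 449 nm (n = 1.341): cos²i = 0.09979 → i = 71.586°, r = 45.034°, D_min = 232.966°, rainbow angle = 52.966°.
At 711 nm (n = 1.331): cos²i = 0.09645 → i = 71.907°, r = 45.575°, D_min = 230.365°, rainbow angle = 50.365°.
Angular width = |52.966° − 50.365°| = 2.601°.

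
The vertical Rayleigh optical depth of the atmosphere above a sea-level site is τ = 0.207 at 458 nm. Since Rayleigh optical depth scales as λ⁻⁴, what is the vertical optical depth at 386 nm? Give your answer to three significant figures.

0.410

τ(386 nm) = τ(458 nm) × (458/386)⁴ = 0.207 × (1.1865)⁴ = 0.207 × 1.9820 = 0.4103.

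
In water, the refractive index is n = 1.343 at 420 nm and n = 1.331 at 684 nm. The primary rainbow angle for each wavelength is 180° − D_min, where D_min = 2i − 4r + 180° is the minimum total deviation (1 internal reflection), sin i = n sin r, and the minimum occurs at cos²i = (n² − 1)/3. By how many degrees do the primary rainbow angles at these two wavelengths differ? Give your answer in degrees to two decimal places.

1.72°

At 420 nm (n = 1.343): cos²i = 0.26788 → i = 58.830°, r = 39.577°, D_min = 139.354°, rainbow angle = 40.646°.
At 684 nm (n = 1.331): cos²i = 0.25719 → i = 59.527°, r = 40.356°, D_min = 137.630°, rainbow angle = 42.370°.
Angular width = |40.646° − 42.370°| = 1.724°.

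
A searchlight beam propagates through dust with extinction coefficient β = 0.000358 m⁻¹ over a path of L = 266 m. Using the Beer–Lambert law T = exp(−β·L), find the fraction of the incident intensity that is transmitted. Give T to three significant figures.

0.909

τ = β·L = 0.000358 × 266 = 0.0952.
T = exp(−0.0952) = 0.9092.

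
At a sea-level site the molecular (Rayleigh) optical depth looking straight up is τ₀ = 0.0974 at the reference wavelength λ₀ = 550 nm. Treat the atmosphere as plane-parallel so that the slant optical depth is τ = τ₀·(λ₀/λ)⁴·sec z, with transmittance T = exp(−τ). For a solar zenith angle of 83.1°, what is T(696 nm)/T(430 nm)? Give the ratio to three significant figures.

6.38

Airmass: sec 83.1° = 8.3238.
τ(696 nm) = 0.0974 × (550/696)⁴ × 8.3238 = 0.0974 × 0.3900 × 8.3238 = 0.3162.
τ(430 nm) = 0.0974 × (550/430)⁴ × 8.3238 = 0.0974 × 2.6766 × 8.3238 = 2.1700.
T(696)/T(430) = exp(τ_B − τ_A) = exp(1.8538) = 6.3843.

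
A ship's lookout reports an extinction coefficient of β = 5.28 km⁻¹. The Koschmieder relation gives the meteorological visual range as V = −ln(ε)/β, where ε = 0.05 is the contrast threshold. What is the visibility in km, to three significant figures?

0.567 km

V = −ln(0.05) / 5.28 = 2.996 / 5.28 = 0.5674 km.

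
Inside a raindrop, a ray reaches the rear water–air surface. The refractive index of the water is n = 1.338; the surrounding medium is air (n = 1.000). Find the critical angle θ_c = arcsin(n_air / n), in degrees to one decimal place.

48.4°

sin θ_c = n_air / n = 1.000 / 1.338 = 0.7474.
θ_c = arcsin(0.7474) = 48.36°.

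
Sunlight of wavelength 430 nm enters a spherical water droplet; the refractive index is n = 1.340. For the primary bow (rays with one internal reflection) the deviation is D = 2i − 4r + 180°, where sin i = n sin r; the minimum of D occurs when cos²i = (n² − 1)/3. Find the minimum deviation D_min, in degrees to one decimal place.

138.9°

cos²i = (1.79560 − 1)/3 = 0.26520; i = arccos(0.51498) = 59.004°.
sin r = sin 59.004°/1.340 = 0.63971; r = 39.770°.
D_min = 2·59.004° − 4·39.770° + 180° = 138.929°.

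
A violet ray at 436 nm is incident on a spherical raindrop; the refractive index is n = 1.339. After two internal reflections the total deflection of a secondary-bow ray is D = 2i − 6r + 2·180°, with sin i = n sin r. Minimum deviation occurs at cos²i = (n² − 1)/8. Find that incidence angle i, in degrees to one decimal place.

71.6°

cos²i = (1.339² − 1)/8 = (1.79292 − 1)/8 = 0.09912.
cos i = 0.31483, so i = 71.650°.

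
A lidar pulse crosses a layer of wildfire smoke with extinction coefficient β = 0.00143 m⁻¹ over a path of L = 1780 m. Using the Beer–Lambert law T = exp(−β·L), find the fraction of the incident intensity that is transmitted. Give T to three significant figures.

τ = β·L = 0.00143 × 1780 = 2.5454.
T = exp(−2.5454) = 0.0784.

0.0784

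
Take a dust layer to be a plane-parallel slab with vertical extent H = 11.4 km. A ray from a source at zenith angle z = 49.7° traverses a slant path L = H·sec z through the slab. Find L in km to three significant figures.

17.6 km

sec z = 1/cos 49.7° = 1.5461.
L = 11.4 × 1.5461 = 17.626 km.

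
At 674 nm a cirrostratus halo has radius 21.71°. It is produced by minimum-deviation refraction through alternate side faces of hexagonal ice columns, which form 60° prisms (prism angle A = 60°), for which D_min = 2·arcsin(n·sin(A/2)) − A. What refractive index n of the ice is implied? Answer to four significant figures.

1.308

Rearranging: n = sin((D_min + A)/2) / sin(A/2).
(D_min + A)/2 = (21.71° + 60°)/2 = 40.855°.
n = sin 40.855° / sin 30° = 0.6541 / 0.5000 = 1.3083.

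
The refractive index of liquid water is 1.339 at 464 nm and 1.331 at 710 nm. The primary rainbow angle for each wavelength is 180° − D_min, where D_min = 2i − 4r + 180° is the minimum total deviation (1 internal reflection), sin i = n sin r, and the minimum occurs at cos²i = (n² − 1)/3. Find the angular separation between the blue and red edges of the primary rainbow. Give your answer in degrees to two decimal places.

1.16°

At 464 nm (n = 1.339): cos²i = 0.26431 → i = 59.062°, r = 39.834°, D_min = 138.786°, rainbow angle = 41.214°.
At 710 nm (n = 1.331): cos²i = 0.25719 → i = 59.527°, r = 40.356°, D_min = 137.630°, rainbow angle = 42.370°.
Angular width = |41.214° − 42.370°| = 1.156°.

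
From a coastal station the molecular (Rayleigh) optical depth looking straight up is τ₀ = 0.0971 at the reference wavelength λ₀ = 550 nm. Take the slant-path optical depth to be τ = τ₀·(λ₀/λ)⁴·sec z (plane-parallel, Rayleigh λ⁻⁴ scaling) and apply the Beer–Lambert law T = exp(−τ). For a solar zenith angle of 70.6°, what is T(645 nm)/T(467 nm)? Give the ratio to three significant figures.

1.50

Airmass: sec 70.6° = 3.0106.
τ(645 nm) = 0.0971 × (550/645)⁴ × 3.0106 = 0.0971 × 0.5287 × 3.0106 = 0.1546.
τ(467 nm) = 0.0971 × (550/467)⁴ × 3.0106 = 0.0971 × 1.9239 × 3.0106 = 0.5624.
T(645)/T(467) = exp(τ_B − τ_A) = exp(0.4079) = 1.5036.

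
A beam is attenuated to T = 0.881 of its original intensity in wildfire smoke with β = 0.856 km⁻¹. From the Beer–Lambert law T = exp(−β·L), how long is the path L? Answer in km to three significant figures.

0.148 km

Beer–Lambert: T = exp(−βL) ⇒ L = −ln(T)/β = −ln(0.881)/0.856 = 0.1267/0.856 = 0.148 km.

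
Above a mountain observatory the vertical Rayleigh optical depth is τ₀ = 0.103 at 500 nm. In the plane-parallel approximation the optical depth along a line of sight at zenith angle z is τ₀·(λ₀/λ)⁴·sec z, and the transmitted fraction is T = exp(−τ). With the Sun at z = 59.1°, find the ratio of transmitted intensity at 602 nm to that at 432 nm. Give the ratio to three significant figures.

1.30

Airmass: sec 59.1° = 1.9473.
τ(602 nm) = 0.103 × (500/602)⁴ × 1.9473 = 0.103 × 0.4759 × 1.9473 = 0.0954.
τ(432 nm) = 0.103 × (500/432)⁴ × 1.9473 = 0.103 × 1.7945 × 1.9473 = 0.3599.
T(602)/T(432) = exp(τ_B − τ_A) = exp(0.2645) = 1.3027.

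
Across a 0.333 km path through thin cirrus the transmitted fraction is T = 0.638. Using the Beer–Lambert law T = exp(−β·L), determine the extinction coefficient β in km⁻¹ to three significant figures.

Beer–Lambert: T = exp(−βL) ⇒ β = −ln(T)/L = −ln(0.638)/0.333 = 0.4494/0.333 = 1.35 km⁻¹.

1.35 km⁻¹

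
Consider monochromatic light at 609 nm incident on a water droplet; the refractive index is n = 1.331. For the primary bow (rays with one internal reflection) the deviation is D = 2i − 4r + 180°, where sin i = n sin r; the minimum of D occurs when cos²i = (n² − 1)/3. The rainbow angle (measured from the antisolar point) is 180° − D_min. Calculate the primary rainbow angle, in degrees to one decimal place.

42.4°

cos²i = (1.77156 − 1)/3 = 0.25719; i = arccos(0.50714) = 59.527°.
sin r = sin 59.527°/1.331 = 0.64753; r = 40.356°.
D_min = 2·59.527° − 4·40.356° + 180° = 137.630°.
Rainbow angle = 180° − D_min = 42.370°.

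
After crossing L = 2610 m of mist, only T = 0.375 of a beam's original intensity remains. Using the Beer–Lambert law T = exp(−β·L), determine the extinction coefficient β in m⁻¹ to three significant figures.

0.000376 m⁻¹

Beer–Lambert: T = exp(−βL) ⇒ β = −ln(T)/L = −ln(0.375)/2610 = 0.9808/2610 = 0.0003758 m⁻¹.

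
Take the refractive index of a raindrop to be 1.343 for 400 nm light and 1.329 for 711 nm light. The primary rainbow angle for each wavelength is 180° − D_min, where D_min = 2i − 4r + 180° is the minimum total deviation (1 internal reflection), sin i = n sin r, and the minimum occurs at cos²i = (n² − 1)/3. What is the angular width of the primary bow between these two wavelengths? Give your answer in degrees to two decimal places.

2.02°

At 400 nm (n = 1.343): cos²i = 0.26788 → i = 58.830°, r = 39.577°, D_min = 139.354°, rainbow angle = 40.646°.
At 711 nm (n = 1.329): cos²i = 0.25541 → i = 59.643°, r = 40.487°, D_min = 137.337°, rainbow angle = 42.663°.
Angular width = |40.646° − 42.663°| = 2.017°.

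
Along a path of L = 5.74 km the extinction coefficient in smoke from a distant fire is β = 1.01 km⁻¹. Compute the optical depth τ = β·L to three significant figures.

τ = β·L = 1.01 × 5.74 = 5.7974.

5.80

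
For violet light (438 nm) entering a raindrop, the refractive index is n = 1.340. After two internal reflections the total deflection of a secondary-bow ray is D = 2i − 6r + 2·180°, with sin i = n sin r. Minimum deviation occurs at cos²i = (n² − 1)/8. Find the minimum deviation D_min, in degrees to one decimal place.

cos²i = (1.79560 − 1)/8 = 0.09945; i = arccos(0.31536) = 71.618°.
sin r = sin 71.618°/1.340 = 0.70819; r = 45.088°.
D_min = 2·71.618° − 6·45.088° + 360° = 232.709°.

232.7°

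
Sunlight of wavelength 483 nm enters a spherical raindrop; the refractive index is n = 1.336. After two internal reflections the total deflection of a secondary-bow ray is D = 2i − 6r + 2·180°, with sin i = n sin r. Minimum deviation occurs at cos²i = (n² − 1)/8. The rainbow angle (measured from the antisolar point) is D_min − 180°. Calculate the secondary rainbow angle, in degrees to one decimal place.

51.7°

cos²i = (1.78490 − 1)/8 = 0.09811; i = arccos(0.31323) = 71.746°.
sin r = sin 71.746°/1.336 = 0.71084; r = 45.303°.
D_min = 2·71.746° − 6·45.303° + 360° = 231.674°.
Rainbow angle = D_min − 180° = 51.674°.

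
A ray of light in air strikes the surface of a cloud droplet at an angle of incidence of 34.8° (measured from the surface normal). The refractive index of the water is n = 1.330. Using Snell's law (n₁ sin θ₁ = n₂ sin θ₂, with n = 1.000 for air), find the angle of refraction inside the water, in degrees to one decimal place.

Snell: sin θ_r = sin θ_i / n = sin 34.8° / 1.330 = 0.5707 / 1.330 = 0.4291.
θ_r = arcsin(0.4291) = 25.41°.

25.4°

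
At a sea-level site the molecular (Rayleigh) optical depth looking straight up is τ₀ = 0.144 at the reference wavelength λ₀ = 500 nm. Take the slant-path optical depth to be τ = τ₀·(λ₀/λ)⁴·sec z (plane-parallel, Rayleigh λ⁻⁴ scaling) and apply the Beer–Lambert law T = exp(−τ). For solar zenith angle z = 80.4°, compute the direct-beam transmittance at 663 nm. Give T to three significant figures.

sec 80.4° = 5.9963.
τ = 0.144 × (500/663)⁴ × 5.9963 = 0.144 × 0.3235 × 5.9963 = 0.2793.
T = exp(−0.2793) = 0.7563.

0.756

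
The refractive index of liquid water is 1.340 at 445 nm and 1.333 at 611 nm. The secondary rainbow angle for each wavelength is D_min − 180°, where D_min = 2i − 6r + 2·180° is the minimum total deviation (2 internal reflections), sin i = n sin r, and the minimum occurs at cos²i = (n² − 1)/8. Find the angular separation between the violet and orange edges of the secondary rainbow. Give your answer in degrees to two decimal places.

At 445 nm (n = 1.340): cos²i = 0.09945 → i = 71.618°, r = 45.088°, D_min = 232.709°, rainbow angle = 52.709°.
At 611 nm (n = 1.333): cos²i = 0.09711 → i = 71.843°, r = 45.466°, D_min = 230.891°, rainbow angle = 50.891°.
Angular width = |52.709° − 50.891°| = 1.818°.

1.82°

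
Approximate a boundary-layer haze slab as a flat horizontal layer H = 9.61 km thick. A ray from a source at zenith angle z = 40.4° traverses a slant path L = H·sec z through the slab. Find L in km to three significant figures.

12.6 km

sec z = 1/cos 40.4° = 1.3131.
L = 9.61 × 1.3131 = 12.619 km.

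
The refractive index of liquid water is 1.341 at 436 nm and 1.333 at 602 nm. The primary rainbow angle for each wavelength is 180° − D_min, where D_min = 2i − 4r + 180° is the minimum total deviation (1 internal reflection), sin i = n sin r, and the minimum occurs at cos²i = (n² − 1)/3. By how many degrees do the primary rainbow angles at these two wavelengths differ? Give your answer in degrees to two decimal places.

At 436 nm (n = 1.341): cos²i = 0.26609 → i = 58.946°, r = 39.705°, D_min = 139.071°, rainbow angle = 40.929°.
At 602 nm (n = 1.333): cos²i = 0.25896 → i = 59.410°, r = 40.225°, D_min = 137.922°, rainbow angle = 42.078°.
Angular width = |40.929° − 42.078°| = 1.149°.

1.15°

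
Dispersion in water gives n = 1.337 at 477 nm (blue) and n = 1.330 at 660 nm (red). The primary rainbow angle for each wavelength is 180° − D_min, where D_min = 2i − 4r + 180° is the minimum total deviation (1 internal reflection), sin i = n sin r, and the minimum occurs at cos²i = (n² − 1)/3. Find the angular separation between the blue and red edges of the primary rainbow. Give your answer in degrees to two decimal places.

1.02°

At 477 nm (n = 1.337): cos²i = 0.26252 → i = 59.178°, r = 39.964°, D_min = 138.500°, rainbow angle = 41.500°.
At 660 nm (n = 1.330): cos²i = 0.25630 → i = 59.585°, r = 40.422°, D_min = 137.484°, rainbow angle = 42.516°.
Angular width = |41.500° − 42.516°| = 1.016°.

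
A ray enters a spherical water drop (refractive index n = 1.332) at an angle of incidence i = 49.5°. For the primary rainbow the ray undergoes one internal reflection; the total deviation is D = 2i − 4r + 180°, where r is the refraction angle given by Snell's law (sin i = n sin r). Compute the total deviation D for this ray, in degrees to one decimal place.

sin r = sin 49.5° / 1.332 = 0.7604/1.332 = 0.5709; r = 34.81°.
D = 2·49.5° − 4·34.81° + 180° = 99.00° − 139.25° + 180° = 139.75°.

139.8°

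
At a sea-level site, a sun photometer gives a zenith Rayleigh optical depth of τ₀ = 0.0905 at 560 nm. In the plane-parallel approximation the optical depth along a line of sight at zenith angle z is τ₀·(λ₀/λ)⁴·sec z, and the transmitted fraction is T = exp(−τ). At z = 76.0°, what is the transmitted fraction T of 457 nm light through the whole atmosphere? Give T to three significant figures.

sec 76.0° = 4.1336.
τ = 0.0905 × (560/457)⁴ × 4.1336 = 0.0905 × 2.2547 × 4.1336 = 0.8435.
T = exp(−0.8435) = 0.4302.

0.430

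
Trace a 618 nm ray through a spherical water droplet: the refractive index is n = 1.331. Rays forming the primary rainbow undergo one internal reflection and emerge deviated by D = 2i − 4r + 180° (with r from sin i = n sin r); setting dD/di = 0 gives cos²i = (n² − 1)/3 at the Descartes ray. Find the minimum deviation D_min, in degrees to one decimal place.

137.6°

cos²i = (1.77156 − 1)/3 = 0.25719; i = arccos(0.50714) = 59.527°.
sin r = sin 59.527°/1.331 = 0.64753; r = 40.356°.
D_min = 2·59.527° − 4·40.356° + 180° = 137.630°.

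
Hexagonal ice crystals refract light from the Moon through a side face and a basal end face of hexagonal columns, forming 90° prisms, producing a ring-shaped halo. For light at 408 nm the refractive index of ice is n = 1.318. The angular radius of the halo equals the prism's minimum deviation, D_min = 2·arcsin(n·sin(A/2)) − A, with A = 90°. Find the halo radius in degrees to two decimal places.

47.49°

n·sin(A/2) = 1.318 × sin 45° = 1.318 × 0.7071 = 0.9320.
D_min = 2·arcsin(0.9320) − 90° = 2 × 68.743° − 90° = 47.487°.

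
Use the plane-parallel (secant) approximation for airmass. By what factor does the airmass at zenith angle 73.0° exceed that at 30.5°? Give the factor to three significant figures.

X(73.0°)/X(30.5°) = sec 73.0° / sec 30.5° = cos 30.5° / cos 73.0° = 0.8616/0.2924 = 2.9470.

2.95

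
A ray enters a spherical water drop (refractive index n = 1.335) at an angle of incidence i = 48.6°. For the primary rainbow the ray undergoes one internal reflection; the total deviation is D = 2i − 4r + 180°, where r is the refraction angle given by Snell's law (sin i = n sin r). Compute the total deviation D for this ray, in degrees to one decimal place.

sin r = sin 48.6° / 1.335 = 0.7501/1.335 = 0.5619; r = 34.19°.
D = 2·48.6° − 4·34.19° + 180° = 97.20° − 136.74° + 180° = 140.46°.

140.5°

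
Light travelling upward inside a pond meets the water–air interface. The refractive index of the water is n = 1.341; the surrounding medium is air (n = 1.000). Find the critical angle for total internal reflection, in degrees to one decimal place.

sin θ_c = n_air / n = 1.000 / 1.341 = 0.7457.
θ_c = arcsin(0.7457) = 48.22°.

48.2°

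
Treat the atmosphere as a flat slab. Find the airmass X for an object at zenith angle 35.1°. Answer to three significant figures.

X = sec z = 1/cos 35.1° = 1/0.8181 = 1.2223.

1.22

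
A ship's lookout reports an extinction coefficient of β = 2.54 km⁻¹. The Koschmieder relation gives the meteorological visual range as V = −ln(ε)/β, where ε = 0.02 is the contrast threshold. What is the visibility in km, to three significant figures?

1.54 km

V = −ln(0.02) / 2.54 = 3.912 / 2.54 = 1.5402 km.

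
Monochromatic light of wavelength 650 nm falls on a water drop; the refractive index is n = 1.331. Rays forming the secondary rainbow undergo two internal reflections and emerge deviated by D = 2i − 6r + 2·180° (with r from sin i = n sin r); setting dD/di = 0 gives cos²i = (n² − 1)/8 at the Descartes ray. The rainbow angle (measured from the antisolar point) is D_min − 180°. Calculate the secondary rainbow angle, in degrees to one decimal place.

cos²i = (1.77156 − 1)/8 = 0.09645; i = arccos(0.31056) = 71.907°.
sin r = sin 71.907°/1.331 = 0.71417; r = 45.575°.
D_min = 2·71.907° − 6·45.575° + 360° = 230.365°.
Rainbow angle = D_min − 180° = 50.365°.

50.4°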